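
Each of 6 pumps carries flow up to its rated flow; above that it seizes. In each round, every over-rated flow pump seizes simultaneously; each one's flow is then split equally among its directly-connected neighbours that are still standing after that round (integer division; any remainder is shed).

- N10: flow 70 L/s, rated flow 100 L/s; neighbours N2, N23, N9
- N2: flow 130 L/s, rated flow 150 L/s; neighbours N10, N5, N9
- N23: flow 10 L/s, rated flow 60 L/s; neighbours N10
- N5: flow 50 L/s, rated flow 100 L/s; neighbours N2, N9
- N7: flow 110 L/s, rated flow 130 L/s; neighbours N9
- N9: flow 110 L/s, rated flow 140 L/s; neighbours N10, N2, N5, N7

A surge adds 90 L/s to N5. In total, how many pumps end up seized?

Round 1 — N5 at 140 > 100. N5 seizes.
  N5 sheds 140 L/s to N2, N9: 70 each.
    N2: 130+70 = 200 > 150
    N9: 110+70 = 180 > 140
Round 2 — N2, N9 seize.
  N2 sheds 200 L/s to N10: 200 each.
    N10: 70+200 = 270 > 100
  N9 sheds 180 L/s to N10, N7: 90 each.
    N10: 270+90 = 360 > 100
    N7: 110+90 = 200 > 130
Round 3 — N10, N7 seize.
  N10 sheds 360 L/s to N23: 360 each.
    N23: 10+360 = 370 > 60
  N7 sheds 200 L/s: no online neighbours, lost.
Round 4 — N23 seizes.
  N23 sheds 370 L/s: no online neighbours, lost.
No further seizures.

6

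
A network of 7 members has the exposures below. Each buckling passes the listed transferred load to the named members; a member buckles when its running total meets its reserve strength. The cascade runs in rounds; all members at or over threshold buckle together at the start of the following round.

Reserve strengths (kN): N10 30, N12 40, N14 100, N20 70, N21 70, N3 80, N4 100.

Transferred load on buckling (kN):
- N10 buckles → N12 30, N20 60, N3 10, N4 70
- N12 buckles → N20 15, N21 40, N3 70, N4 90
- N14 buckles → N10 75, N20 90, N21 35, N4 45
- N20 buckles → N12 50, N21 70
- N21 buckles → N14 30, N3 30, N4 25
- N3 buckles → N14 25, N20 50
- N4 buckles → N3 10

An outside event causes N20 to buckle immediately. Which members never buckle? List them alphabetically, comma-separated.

Round 1 — N20 buckles (initial).
  N12: +50 → 50 ≥ 40
  N21: +70 → 70 ≥ 70
Round 2 — N12, N21 buckle.
  N14: +30 → 30 < 100
  N3: +70+30 → 100 ≥ 80
  N4: +90+25 → 115 ≥ 100
Round 3 — N3, N4 buckle.
  N14: +25 → 55 < 100
No further bucklings.

N10, N14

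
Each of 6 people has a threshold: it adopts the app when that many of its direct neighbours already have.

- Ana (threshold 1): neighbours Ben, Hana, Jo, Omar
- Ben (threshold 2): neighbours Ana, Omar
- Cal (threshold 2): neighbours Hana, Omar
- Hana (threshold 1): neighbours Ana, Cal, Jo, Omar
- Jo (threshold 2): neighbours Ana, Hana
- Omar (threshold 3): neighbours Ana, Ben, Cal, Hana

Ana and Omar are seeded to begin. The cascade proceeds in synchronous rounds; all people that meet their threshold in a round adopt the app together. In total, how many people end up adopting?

6

Round 1 — Ana, Omar adopt the app (initial).
Round 2 — checking thresholds:
  Ben: 2 of 2 neighbours ≥ 2, adopts the app.
  Cal: 1 of 2 neighbours < 2, not yet.
  Hana: 2 of 4 neighbours ≥ 1, adopts the app.
  Jo: 1 of 2 neighbours < 2, not yet.
Round 3 — checking thresholds:
  Cal: 2 of 2 neighbours ≥ 2, adopts the app.
  Jo: 2 of 2 neighbours ≥ 2, adopts the app.
Round 4 — no new adoptions; cascade stops.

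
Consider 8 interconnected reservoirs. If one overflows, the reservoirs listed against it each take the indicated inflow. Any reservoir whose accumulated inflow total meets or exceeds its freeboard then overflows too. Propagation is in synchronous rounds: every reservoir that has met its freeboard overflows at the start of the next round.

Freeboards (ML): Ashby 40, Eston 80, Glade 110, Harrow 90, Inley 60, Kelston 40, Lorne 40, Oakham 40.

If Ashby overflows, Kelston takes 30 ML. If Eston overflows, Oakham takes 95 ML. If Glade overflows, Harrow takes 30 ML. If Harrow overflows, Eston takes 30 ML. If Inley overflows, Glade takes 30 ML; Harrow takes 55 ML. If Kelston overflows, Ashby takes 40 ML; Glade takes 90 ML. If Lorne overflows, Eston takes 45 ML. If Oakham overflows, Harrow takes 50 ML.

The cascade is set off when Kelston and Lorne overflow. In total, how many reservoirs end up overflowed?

3

Round 1 — Kelston, Lorne overflow (initial).
  Ashby: +40 → 40 ≥ 40
  Eston: +45 → 45 < 80
  Glade: +90 → 90 < 110
Round 2 — Ashby overflows.
No further overflows.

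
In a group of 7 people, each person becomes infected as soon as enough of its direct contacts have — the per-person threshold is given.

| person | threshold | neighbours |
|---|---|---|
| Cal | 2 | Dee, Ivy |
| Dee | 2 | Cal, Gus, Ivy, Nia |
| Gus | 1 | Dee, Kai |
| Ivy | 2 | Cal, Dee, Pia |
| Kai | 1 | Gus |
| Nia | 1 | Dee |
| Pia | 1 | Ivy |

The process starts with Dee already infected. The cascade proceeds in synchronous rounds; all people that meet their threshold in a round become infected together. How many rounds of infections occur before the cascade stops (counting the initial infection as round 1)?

Round 1 — Dee becomes infected (initial).
Round 2 — checking thresholds:
  Cal: 1 of 2 neighbours < 2, not yet.
  Gus: 1 of 2 neighbours ≥ 1, becomes infected.
  Ivy: 1 of 3 neighbours < 2, not yet.
  Nia: 1 of 1 neighbours ≥ 1, becomes infected.
Round 3 — checking thresholds:
  Cal: 1 of 2 neighbours < 2, not yet.
  Ivy: 1 of 3 neighbours < 2, not yet.
  Kai: 1 of 1 neighbours ≥ 1, becomes infected.
Round 4 — no new infections; cascade stops.

3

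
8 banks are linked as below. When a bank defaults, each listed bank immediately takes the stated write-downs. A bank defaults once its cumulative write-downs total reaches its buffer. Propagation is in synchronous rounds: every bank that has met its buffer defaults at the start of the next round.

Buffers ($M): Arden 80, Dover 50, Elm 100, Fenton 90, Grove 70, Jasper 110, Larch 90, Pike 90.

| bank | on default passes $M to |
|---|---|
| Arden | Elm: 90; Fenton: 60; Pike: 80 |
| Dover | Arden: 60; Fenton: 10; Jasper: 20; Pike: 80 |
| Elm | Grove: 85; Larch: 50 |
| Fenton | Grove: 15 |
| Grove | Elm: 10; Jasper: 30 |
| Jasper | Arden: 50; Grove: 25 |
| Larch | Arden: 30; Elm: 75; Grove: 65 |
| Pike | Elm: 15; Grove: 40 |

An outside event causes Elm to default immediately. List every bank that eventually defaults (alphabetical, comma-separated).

Elm, Grove

Round 1 — Elm defaults (initial).
  Grove: +85 → 85 ≥ 70
  Larch: +50 → 50 < 90
Round 2 — Grove defaults.
  Jasper: +30 → 30 < 110
No further defaults.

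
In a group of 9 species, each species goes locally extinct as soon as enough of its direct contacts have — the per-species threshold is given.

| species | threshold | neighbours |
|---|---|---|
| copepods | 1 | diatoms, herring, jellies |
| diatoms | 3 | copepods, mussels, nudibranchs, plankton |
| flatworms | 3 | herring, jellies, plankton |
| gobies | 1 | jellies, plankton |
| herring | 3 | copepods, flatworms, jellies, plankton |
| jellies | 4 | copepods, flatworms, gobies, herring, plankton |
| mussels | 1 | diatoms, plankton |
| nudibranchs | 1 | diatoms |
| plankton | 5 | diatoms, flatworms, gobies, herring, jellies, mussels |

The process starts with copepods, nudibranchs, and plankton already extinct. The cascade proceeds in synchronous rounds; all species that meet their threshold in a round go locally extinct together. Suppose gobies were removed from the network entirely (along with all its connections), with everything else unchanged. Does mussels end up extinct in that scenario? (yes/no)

With gobies removed:
Round 1 — copepods, nudibranchs, plankton go locally extinct (initial).
Round 2 — checking thresholds:
  diatoms: 3 of 4 neighbours ≥ 3, goes locally extinct.
  flatworms: 1 of 3 neighbours < 3, holds.
  herring: 2 of 4 neighbours < 3, holds.
  jellies: 2 of 4 neighbours < 4, holds.
  mussels: 1 of 2 neighbours ≥ 1, goes locally extinct.
Round 3 — no new extinctions; cascade stops.

yes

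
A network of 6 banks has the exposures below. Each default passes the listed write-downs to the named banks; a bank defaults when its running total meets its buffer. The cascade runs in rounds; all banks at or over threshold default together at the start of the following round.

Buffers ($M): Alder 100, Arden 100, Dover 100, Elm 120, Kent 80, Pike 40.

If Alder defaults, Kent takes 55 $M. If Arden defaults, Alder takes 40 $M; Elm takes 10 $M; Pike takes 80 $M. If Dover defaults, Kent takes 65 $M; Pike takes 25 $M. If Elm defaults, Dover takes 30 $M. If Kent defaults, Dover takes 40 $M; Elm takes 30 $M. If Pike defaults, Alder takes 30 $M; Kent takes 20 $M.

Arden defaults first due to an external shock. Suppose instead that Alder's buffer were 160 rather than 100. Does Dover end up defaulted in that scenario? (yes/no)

no

With Alder's buffer at 160:
Round 1 — Arden defaults (initial).
  Alder: +40 → 40 < 160
  Elm: +10 → 10 < 120
  Pike: +80 → 80 ≥ 40
Round 2 — Pike defaults.
  Alder: +30 → 70 < 160
  Kent: +20 → 20 < 80
No further defaults.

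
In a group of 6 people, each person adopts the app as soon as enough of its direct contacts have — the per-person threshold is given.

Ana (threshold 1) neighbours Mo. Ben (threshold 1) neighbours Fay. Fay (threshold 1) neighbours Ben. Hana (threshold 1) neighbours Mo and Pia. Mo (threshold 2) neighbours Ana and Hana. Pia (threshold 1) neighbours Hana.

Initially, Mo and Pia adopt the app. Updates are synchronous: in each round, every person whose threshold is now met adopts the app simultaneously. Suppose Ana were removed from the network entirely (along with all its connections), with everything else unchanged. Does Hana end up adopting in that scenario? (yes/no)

With Ana removed:
Round 1 — Mo, Pia adopt the app (initial).
Round 2 — checking thresholds:
  Hana: 2 of 2 neighbours ≥ 1, adopts the app.
Round 3 — no new adoptions; cascade stops.

yes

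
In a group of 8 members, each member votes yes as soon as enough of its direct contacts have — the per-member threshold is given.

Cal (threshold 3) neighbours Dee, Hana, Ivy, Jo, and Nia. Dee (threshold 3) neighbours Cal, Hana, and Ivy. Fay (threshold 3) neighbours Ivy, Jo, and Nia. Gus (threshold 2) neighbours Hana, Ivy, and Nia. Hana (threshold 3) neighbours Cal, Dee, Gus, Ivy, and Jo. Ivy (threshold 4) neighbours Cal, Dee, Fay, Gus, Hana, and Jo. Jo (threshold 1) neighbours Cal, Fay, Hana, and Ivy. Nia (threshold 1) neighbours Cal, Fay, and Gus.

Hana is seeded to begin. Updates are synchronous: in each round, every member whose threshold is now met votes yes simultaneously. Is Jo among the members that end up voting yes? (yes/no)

yes

Round 1 — Hana votes yes (initial).
Round 2 — checking thresholds:
  Cal: 1 of 5 neighbours < 3, holds.
  Dee: 1 of 3 neighbours < 3, holds.
  Gus: 1 of 3 neighbours < 2, holds.
  Ivy: 1 of 6 neighbours < 4, holds.
  Jo: 1 of 4 neighbours ≥ 1, votes yes.
Round 3 — no new yes votes; cascade stops.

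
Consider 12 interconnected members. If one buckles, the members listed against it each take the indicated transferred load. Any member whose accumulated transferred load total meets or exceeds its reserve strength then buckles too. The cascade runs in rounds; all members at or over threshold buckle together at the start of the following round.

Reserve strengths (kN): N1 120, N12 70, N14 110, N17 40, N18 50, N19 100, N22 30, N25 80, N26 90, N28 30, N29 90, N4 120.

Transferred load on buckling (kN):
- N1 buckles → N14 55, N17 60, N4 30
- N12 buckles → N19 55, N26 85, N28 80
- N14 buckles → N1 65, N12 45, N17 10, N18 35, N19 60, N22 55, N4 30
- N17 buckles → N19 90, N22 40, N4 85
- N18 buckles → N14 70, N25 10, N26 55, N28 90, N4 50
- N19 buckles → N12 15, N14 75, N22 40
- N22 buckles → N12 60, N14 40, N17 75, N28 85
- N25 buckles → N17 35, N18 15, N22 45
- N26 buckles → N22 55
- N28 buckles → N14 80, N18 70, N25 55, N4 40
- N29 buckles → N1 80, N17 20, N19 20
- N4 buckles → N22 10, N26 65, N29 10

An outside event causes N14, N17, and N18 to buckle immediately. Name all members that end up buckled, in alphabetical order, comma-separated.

N12, N14, N17, N18, N19, N22, N26, N28, N4

Round 1 — N14, N17, N18 buckle (initial).
  N1: +65 → 65 < 120
  N12: +45 → 45 < 70
  N19: +60+90 → 150 ≥ 100
  N22: +55+40 → 95 ≥ 30
  N25: +10 → 10 < 80
  N26: +55 → 55 < 90
  N28: +90 → 90 ≥ 30
  N4: +30+85+50 → 165 ≥ 120
Round 2 — N19, N22, N28, N4 buckle.
  N12: +15+60 → 120 ≥ 70
  N25: +55 → 65 < 80
  N26: +65 → 120 ≥ 90
  N29: +10 → 10 < 90
Round 3 — N12, N26 buckle.
No further bucklings.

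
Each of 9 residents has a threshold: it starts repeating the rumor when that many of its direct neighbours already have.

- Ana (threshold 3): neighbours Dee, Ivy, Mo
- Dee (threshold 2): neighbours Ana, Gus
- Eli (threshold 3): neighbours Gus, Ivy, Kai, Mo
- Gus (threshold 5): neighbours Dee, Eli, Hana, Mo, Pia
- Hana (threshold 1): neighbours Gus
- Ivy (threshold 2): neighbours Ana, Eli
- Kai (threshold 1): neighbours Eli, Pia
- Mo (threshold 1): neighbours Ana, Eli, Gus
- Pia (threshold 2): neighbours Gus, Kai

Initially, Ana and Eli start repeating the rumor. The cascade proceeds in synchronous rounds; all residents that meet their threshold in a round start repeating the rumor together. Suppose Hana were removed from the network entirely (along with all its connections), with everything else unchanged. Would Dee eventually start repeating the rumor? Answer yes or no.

no

With Hana removed:
Round 1 — Ana, Eli start repeating the rumor (initial).
Round 2 — checking thresholds:
  Dee: 1 of 2 neighbours < 2, holds.
  Gus: 1 of 4 neighbours < 5, holds.
  Ivy: 2 of 2 neighbours ≥ 2, starts repeating the rumor.
  Kai: 1 of 2 neighbours ≥ 1, starts repeating the rumor.
  Mo: 2 of 3 neighbours ≥ 1, starts repeating the rumor.
Round 3 — no new spreads; cascade stops.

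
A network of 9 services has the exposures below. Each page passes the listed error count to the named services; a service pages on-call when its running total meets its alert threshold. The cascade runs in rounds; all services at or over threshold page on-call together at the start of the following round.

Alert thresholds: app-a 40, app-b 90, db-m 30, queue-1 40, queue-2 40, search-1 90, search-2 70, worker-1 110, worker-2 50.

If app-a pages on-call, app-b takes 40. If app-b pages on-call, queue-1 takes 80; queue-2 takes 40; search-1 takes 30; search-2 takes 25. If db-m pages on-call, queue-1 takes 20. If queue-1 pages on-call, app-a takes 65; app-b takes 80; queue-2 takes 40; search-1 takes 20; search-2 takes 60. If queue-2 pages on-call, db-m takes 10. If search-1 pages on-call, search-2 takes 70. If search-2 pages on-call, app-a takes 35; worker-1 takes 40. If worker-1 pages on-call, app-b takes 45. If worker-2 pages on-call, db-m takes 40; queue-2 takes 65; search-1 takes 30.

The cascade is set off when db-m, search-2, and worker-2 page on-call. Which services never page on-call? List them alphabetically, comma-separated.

app-a, app-b, queue-1, search-1, worker-1

Round 1 — db-m, search-2, worker-2 page on-call (initial).
  app-a: +35 → 35 < 40
  queue-1: +20 → 20 < 40
  queue-2: +65 → 65 ≥ 40
  search-1: +30 → 30 < 90
  worker-1: +40 → 40 < 110
Round 2 — queue-2 pages on-call.
No further pages.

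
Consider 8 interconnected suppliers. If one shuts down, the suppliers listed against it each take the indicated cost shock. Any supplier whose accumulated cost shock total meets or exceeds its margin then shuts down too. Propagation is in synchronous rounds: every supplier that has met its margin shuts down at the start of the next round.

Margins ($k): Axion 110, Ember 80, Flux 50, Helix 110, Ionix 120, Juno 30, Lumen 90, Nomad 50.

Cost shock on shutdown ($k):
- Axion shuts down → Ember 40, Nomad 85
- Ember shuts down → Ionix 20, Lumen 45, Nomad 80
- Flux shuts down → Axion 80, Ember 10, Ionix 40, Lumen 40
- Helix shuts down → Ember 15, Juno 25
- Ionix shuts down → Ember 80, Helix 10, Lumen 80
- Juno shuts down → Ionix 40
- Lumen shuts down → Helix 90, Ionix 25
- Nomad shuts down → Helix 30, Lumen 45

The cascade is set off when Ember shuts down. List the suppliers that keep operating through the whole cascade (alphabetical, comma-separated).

Axion, Flux, Ionix, Juno

Round 1 — Ember shuts down (initial).
  Ionix: +20 → 20 < 120
  Lumen: +45 → 45 < 90
  Nomad: +80 → 80 ≥ 50
Round 2 — Nomad shuts down.
  Helix: +30 → 30 < 110
  Lumen: +45 → 90 ≥ 90
Round 3 — Lumen shuts down.
  Helix: +90 → 120 ≥ 110
  Ionix: +25 → 45 < 120
Round 4 — Helix shuts down.
  Juno: +25 → 25 < 30
No further shutdowns.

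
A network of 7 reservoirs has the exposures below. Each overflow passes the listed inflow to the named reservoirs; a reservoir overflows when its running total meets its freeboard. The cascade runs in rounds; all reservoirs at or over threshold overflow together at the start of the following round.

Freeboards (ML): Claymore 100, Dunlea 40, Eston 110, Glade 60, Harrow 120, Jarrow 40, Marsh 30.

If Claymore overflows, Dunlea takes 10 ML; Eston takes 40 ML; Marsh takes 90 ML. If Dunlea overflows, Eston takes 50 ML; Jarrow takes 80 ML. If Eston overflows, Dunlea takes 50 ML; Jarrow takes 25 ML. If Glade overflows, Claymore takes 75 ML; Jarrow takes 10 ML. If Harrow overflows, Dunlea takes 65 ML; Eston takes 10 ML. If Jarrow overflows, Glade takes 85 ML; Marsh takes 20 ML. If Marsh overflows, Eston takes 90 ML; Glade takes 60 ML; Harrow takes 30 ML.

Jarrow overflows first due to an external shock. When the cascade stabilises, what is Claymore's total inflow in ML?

75

Round 1 — Jarrow overflows (initial).
  Glade: +85 → 85 ≥ 60
  Marsh: +20 → 20 < 30
Round 2 — Glade overflows.
  Claymore: +75 → 75 < 100
No further overflows.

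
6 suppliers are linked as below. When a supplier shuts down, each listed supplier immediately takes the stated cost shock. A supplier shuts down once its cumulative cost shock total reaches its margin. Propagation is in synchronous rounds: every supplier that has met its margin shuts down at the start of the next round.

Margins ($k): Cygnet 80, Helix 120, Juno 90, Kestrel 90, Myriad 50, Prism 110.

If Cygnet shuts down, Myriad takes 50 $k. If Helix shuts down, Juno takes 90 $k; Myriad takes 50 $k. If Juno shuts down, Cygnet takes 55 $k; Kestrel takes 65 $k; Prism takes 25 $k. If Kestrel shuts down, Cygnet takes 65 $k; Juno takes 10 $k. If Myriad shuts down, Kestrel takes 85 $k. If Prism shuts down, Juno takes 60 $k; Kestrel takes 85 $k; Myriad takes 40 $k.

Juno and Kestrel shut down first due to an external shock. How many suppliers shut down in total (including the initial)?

4

Round 1 — Juno, Kestrel shut down (initial).
  Cygnet: +55+65 → 120 ≥ 80
  Prism: +25 → 25 < 110
Round 2 — Cygnet shuts down.
  Myriad: +50 → 50 ≥ 50
Round 3 — Myriad shuts down.
No further shutdowns.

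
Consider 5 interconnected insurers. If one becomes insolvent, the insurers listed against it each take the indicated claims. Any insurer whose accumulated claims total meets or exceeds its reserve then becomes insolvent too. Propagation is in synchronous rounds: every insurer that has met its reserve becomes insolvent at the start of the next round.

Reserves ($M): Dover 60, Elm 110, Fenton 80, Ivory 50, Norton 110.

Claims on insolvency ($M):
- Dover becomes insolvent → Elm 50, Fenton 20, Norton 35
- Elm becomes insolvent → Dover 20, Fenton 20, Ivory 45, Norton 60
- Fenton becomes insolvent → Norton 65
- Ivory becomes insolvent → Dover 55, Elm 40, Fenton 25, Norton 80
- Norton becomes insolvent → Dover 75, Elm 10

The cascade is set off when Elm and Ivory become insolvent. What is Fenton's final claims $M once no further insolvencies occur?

65

Round 1 — Elm, Ivory become insolvent (initial).
  Dover: +20+55 → 75 ≥ 60
  Fenton: +20+25 → 45 < 80
  Norton: +60+80 → 140 ≥ 110
Round 2 — Dover, Norton become insolvent.
  Fenton: +20 → 65 < 80
No further insolvencies.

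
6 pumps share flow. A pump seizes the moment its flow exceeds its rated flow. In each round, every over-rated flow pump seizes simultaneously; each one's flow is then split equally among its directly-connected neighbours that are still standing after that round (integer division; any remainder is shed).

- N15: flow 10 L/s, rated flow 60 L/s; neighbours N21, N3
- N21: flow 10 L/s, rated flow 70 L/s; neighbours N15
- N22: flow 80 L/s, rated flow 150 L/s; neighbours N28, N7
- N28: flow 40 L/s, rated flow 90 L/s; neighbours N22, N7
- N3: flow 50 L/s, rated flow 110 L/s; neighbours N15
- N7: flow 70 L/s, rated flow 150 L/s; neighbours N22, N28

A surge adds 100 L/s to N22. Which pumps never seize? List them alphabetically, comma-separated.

N15, N21, N3

Round 1 — N22 at 180 > 150. N22 seizes.
  N22 sheds 180 L/s to N28, N7: 90 each.
    N28: 40+90 = 130 > 90
    N7: 70+90 = 160 > 150
Round 2 — N28, N7 seize.
  N28 sheds 130 L/s: no online neighbours, lost.
  N7 sheds 160 L/s: no online neighbours, lost.
No further seizures.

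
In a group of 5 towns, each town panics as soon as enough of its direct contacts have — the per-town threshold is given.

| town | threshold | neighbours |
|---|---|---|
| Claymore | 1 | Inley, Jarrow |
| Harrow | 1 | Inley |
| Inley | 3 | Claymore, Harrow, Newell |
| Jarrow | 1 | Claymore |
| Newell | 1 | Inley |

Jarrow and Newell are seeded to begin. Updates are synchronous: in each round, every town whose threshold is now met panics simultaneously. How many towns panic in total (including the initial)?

3

Round 1 — Jarrow, Newell panic (initial).
Round 2 — checking thresholds:
  Claymore: 1 of 2 neighbours ≥ 1, panics.
  Inley: 1 of 3 neighbours < 3, holds.
Round 3 — no new panics; cascade stops.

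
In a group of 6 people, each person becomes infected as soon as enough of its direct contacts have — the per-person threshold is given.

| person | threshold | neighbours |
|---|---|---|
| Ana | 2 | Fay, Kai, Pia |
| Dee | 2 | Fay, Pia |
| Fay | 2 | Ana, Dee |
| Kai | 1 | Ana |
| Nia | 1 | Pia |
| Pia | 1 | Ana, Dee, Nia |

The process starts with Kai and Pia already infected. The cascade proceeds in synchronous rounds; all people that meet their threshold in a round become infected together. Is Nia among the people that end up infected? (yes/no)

Round 1 — Kai, Pia become infected (initial).
Round 2 — checking thresholds:
  Ana: 2 of 3 neighbours ≥ 2, becomes infected.
  Dee: 1 of 2 neighbours < 2, holds.
  Nia: 1 of 1 neighbours ≥ 1, becomes infected.
Round 3 — no new infections; cascade stops.

yes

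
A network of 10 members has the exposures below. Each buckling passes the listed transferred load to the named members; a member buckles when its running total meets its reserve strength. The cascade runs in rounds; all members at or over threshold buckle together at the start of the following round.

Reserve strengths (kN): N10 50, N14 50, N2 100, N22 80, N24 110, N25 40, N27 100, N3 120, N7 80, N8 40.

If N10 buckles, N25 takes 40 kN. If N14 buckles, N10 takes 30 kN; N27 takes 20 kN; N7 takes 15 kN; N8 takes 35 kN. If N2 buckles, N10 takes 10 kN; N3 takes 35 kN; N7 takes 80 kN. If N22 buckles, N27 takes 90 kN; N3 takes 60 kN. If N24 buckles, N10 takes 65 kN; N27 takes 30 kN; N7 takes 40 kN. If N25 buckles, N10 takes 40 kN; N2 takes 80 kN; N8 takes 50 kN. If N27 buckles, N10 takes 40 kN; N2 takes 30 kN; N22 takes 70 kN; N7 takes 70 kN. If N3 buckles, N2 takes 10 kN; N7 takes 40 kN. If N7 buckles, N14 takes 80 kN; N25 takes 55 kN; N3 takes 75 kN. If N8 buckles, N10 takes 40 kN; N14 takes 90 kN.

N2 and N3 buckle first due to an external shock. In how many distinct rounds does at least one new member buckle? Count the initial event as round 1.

4

Round 1 — N2, N3 buckle (initial).
  N10: +10 → 10 < 50
  N7: +80+40 → 120 ≥ 80
Round 2 — N7 buckles.
  N14: +80 → 80 ≥ 50
  N25: +55 → 55 ≥ 40
Round 3 — N14, N25 buckle.
  N10: +30+40 → 80 ≥ 50
  N27: +20 → 20 < 100
  N8: +35+50 → 85 ≥ 40
Round 4 — N10, N8 buckle.
No further bucklings.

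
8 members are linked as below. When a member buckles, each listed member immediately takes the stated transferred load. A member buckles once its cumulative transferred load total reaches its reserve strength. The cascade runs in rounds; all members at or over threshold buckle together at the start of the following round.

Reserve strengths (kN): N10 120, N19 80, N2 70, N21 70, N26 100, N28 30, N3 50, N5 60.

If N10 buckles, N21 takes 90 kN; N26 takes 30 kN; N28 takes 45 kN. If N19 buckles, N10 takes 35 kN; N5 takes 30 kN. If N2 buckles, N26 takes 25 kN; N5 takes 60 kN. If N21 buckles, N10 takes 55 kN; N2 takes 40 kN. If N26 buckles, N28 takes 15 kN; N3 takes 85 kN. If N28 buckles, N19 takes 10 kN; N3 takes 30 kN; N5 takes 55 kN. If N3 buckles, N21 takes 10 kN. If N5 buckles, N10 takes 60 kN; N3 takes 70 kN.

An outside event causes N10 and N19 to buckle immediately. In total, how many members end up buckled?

Round 1 — N10, N19 buckle (initial).
  N21: +90 → 90 ≥ 70
  N26: +30 → 30 < 100
  N28: +45 → 45 ≥ 30
  N5: +30 → 30 < 60
Round 2 — N21, N28 buckle.
  N2: +40 → 40 < 70
  N3: +30 → 30 < 50
  N5: +55 → 85 ≥ 60
Round 3 — N5 buckles.
  N3: +70 → 100 ≥ 50
Round 4 — N3 buckles.
No further bucklings.

6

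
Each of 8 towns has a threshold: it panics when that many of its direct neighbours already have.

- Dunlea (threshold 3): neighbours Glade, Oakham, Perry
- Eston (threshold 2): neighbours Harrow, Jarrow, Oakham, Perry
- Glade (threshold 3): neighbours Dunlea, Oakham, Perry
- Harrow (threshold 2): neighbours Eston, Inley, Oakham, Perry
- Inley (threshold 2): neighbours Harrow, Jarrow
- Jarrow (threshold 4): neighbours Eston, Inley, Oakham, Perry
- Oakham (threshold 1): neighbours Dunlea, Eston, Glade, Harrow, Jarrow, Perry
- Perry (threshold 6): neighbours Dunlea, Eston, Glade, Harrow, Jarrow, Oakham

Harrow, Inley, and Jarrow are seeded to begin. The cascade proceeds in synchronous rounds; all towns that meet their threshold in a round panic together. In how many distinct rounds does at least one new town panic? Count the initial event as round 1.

2

Round 1 — Harrow, Inley, Jarrow panic (initial).
Round 2 — checking thresholds:
  Eston: 2 of 4 neighbours ≥ 2, panics.
  Oakham: 2 of 6 neighbours ≥ 1, panics.
  Perry: 2 of 6 neighbours < 6, holds.
Round 3 — no new panics; cascade stops.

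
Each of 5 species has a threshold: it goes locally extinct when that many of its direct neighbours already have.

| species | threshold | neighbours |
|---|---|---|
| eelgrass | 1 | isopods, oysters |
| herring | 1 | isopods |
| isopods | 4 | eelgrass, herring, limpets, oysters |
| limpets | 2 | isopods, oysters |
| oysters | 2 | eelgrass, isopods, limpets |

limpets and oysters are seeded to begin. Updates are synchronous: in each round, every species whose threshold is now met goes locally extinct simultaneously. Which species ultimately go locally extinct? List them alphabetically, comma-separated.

eelgrass, limpets, oysters

Round 1 — limpets, oysters go locally extinct (initial).
Round 2 — checking thresholds:
  eelgrass: 1 of 2 neighbours ≥ 1, goes locally extinct.
  isopods: 2 of 4 neighbours < 4, holds.
Round 3 — no new extinctions; cascade stops.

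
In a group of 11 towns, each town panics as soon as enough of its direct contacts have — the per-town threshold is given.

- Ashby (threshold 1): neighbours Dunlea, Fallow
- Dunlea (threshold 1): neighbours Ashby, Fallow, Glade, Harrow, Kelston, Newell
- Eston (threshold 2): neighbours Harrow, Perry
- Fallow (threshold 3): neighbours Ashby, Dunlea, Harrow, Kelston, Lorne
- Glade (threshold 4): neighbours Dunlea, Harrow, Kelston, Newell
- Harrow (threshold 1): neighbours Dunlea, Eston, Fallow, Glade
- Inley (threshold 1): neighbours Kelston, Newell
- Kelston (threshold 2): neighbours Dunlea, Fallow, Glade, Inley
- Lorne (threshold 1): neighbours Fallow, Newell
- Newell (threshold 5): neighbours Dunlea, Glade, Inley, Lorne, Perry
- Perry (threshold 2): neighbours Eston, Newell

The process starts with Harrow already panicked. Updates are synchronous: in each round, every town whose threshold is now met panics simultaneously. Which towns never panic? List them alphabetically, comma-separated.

Round 1 — Harrow panics (initial).
Round 2 — checking thresholds:
  Dunlea: 1 of 6 neighbours ≥ 1, panics.
  Eston: 1 of 2 neighbours < 2, below threshold.
  Fallow: 1 of 5 neighbours < 3, below threshold.
  Glade: 1 of 4 neighbours < 4, below threshold.
Round 3 — checking thresholds:
  Ashby: 1 of 2 neighbours ≥ 1, panics.
  Eston: 1 of 2 neighbours < 2, below threshold.
  Fallow: 2 of 5 neighbours < 3, below threshold.
  Glade: 2 of 4 neighbours < 4, below threshold.
  Kelston: 1 of 4 neighbours < 2, below threshold.
  Newell: 1 of 5 neighbours < 5, below threshold.
Round 4 — checking thresholds:
  Eston: 1 of 2 neighbours < 2, below threshold.
  Fallow: 3 of 5 neighbours ≥ 3, panics.
  Glade: 2 of 4 neighbours < 4, below threshold.
  Kelston: 1 of 4 neighbours < 2, below threshold.
  Newell: 1 of 5 neighbours < 5, below threshold.
Round 5 — checking thresholds:
  Eston: 1 of 2 neighbours < 2, below threshold.
  Glade: 2 of 4 neighbours < 4, below threshold.
  Kelston: 2 of 4 neighbours ≥ 2, panics.
  Lorne: 1 of 2 neighbours ≥ 1, panics.
  Newell: 1 of 5 neighbours < 5, below threshold.
Round 6 — checking thresholds:
  Eston: 1 of 2 neighbours < 2, below threshold.
  Glade: 3 of 4 neighbours < 4, below threshold.
  Inley: 1 of 2 neighbours ≥ 1, panics.
  Newell: 2 of 5 neighbours < 5, below threshold.
Round 7 — no new panics; cascade stops.

Eston, Glade, Newell, Perry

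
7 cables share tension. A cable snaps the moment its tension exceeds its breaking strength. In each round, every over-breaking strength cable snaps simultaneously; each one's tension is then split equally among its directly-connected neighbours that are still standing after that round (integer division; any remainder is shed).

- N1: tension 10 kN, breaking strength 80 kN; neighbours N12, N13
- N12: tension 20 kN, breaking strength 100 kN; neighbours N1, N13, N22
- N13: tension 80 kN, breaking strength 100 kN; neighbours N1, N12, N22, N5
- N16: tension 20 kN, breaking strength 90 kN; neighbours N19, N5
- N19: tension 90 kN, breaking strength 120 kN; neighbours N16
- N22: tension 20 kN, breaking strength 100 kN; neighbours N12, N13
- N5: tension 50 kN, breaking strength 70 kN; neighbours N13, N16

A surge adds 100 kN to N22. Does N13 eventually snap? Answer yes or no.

yes

Round 1 — N22 at 120 > 100. N22 snaps.
  N22 sheds 120 kN to N12, N13: 60 each.
    N12: 20+60 = 80 ≤ 100
    N13: 80+60 = 140 > 100
Round 2 — N13 snaps.
  N13 sheds 140 kN to N1, N12, N5: 46 each (2 lost).
    N1: 10+46 = 56 ≤ 80
    N12: 80+46 = 126 > 100
    N5: 50+46 = 96 > 70
Round 3 — N12, N5 snap.
  N12 sheds 126 kN to N1: 126 each.
    N1: 56+126 = 182 > 80
  N5 sheds 96 kN to N16: 96 each.
    N16: 20+96 = 116 > 90
Round 4 — N1, N16 snap.
  N1 sheds 182 kN: no online neighbours, lost.
  N16 sheds 116 kN to N19: 116 each.
    N19: 90+116 = 206 > 120
Round 5 — N19 snaps.
  N19 sheds 206 kN: no online neighbours, lost.
No further breaks.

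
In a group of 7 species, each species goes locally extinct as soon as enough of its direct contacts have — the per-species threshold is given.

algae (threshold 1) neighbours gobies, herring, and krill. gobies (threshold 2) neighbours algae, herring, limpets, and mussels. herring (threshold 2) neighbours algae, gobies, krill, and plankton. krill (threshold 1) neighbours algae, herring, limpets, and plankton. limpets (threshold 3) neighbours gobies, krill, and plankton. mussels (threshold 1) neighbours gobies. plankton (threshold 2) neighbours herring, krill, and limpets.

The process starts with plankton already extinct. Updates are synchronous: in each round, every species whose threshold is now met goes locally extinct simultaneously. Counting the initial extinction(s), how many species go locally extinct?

7

Round 1 — plankton goes locally extinct (initial).
Round 2 — checking thresholds:
  herring: 1 of 4 neighbours < 2, below threshold.
  krill: 1 of 4 neighbours ≥ 1, goes locally extinct.
  limpets: 1 of 3 neighbours < 3, below threshold.
Round 3 — checking thresholds:
  algae: 1 of 3 neighbours ≥ 1, goes locally extinct.
  herring: 2 of 4 neighbours ≥ 2, goes locally extinct.
  limpets: 2 of 3 neighbours < 3, below threshold.
Round 4 — checking thresholds:
  gobies: 2 of 4 neighbours ≥ 2, goes locally extinct.
  limpets: 2 of 3 neighbours < 3, below threshold.
Round 5 — checking thresholds:
  limpets: 3 of 3 neighbours ≥ 3, goes locally extinct.
  mussels: 1 of 1 neighbours ≥ 1, goes locally extinct.
Round 6 — no new extinctions; cascade stops.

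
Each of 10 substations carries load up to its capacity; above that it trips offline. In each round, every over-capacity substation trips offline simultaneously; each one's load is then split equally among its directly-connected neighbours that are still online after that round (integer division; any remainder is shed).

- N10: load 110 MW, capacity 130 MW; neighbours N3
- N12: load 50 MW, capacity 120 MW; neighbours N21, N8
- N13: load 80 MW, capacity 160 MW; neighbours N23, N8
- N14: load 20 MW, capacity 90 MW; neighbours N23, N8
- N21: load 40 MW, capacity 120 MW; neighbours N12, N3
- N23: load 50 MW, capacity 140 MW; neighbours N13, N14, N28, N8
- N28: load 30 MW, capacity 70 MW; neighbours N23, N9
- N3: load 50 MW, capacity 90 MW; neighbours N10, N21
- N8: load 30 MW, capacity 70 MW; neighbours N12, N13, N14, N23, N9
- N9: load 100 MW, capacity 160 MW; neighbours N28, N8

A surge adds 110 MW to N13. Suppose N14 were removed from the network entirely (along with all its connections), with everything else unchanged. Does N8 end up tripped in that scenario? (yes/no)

With N14 removed:
Round 1 — N13 at 190 > 160. N13 trips offline.
  N13 sheds 190 MW to N23, N8: 95 each.
    N23: 50+95 = 145 > 140
    N8: 30+95 = 125 > 70
Round 2 — N23, N8 trip offline.
  N23 sheds 145 MW to N28: 145 each.
    N28: 30+145 = 175 > 70
  N8 sheds 125 MW to N12, N9: 62 each (1 lost).
    N12: 50+62 = 112 ≤ 120
    N9: 100+62 = 162 > 160
Round 3 — N28, N9 trip offline.
  N28 sheds 175 MW: no online neighbours, lost.
  N9 sheds 162 MW: no online neighbours, lost.
No further trips.

yes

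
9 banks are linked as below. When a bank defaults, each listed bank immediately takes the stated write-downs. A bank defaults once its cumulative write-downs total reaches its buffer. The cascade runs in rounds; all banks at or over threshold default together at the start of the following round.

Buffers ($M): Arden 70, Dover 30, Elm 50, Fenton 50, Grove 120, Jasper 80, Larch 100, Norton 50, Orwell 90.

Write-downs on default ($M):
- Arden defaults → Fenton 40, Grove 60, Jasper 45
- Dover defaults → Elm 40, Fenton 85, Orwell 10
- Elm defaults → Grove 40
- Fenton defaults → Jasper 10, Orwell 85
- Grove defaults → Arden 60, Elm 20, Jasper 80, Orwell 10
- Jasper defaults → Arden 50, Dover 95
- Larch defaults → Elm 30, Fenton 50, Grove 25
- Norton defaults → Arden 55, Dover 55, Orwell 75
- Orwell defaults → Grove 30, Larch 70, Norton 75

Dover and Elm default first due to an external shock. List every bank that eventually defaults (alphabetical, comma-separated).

Round 1 — Dover, Elm default (initial).
  Fenton: +85 → 85 ≥ 50
  Grove: +40 → 40 < 120
  Orwell: +10 → 10 < 90
Round 2 — Fenton defaults.
  Jasper: +10 → 10 < 80
  Orwell: +85 → 95 ≥ 90
Round 3 — Orwell defaults.
  Grove: +30 → 70 < 120
  Larch: +70 → 70 < 100
  Norton: +75 → 75 ≥ 50
Round 4 — Norton defaults.
  Arden: +55 → 55 < 70
No further defaults.

Dover, Elm, Fenton, Norton, Orwell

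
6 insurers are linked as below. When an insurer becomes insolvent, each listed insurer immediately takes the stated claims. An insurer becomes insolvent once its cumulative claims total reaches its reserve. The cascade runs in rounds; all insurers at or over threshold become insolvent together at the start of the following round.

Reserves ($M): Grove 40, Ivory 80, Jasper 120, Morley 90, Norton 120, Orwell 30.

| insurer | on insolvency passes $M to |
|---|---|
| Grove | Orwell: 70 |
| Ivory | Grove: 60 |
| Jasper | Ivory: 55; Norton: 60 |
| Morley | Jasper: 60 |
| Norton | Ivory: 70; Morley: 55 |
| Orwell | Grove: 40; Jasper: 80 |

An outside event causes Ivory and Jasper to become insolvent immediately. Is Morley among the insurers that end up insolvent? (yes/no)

Round 1 — Ivory, Jasper become insolvent (initial).
  Grove: +60 → 60 ≥ 40
  Norton: +60 → 60 < 120
Round 2 — Grove becomes insolvent.
  Orwell: +70 → 70 ≥ 30
Round 3 — Orwell becomes insolvent.
No further insolvencies.

no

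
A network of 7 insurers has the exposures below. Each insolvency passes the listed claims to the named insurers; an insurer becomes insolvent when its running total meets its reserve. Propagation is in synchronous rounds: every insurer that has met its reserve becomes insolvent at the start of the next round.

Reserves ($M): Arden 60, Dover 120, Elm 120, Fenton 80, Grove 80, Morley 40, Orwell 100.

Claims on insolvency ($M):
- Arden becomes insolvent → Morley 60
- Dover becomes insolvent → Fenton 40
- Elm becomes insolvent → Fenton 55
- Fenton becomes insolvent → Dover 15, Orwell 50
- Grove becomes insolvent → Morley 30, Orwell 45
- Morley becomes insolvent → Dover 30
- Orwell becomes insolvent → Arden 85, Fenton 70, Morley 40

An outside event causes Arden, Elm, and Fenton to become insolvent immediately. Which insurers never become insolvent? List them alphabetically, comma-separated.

Round 1 — Arden, Elm, Fenton become insolvent (initial).
  Dover: +15 → 15 < 120
  Morley: +60 → 60 ≥ 40
  Orwell: +50 → 50 < 100
Round 2 — Morley becomes insolvent.
  Dover: +30 → 45 < 120
No further insolvencies.

Dover, Grove, Orwell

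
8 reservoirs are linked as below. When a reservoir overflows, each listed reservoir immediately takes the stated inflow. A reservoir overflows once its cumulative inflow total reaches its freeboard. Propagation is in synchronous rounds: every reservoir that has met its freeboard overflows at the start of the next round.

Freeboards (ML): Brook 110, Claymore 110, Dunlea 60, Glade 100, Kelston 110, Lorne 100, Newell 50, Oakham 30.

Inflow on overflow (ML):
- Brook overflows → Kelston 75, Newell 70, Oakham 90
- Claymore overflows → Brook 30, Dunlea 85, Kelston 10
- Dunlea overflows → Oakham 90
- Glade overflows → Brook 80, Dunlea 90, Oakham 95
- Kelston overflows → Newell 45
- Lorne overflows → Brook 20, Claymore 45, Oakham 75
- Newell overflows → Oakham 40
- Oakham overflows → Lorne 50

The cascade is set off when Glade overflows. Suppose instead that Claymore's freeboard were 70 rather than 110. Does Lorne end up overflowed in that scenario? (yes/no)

no

With Claymore's freeboard at 70:
Round 1 — Glade overflows (initial).
  Brook: +80 → 80 < 110
  Dunlea: +90 → 90 ≥ 60
  Oakham: +95 → 95 ≥ 30
Round 2 — Dunlea, Oakham overflow.
  Lorne: +50 → 50 < 100
No further overflows.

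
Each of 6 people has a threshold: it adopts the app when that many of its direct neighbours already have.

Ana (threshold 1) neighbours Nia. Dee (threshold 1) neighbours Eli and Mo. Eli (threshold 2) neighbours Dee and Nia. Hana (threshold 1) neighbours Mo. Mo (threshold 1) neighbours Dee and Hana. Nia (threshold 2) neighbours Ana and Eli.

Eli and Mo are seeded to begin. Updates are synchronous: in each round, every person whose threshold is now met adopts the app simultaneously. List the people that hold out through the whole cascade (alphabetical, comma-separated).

Ana, Nia

Round 1 — Eli, Mo adopt the app (initial).
Round 2 — checking thresholds:
  Dee: 2 of 2 neighbours ≥ 1, adopts the app.
  Hana: 1 of 1 neighbours ≥ 1, adopts the app.
  Nia: 1 of 2 neighbours < 2, below threshold.
Round 3 — no new adoptions; cascade stops.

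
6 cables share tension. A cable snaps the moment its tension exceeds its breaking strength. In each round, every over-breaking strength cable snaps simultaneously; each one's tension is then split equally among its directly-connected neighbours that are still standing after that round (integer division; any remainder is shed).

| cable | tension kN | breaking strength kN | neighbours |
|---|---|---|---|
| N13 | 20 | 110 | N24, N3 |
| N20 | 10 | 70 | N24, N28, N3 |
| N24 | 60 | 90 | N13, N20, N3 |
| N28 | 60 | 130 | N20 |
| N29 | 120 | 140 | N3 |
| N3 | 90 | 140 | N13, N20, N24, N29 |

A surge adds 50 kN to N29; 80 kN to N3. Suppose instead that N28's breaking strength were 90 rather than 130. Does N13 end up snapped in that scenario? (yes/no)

yes

With N28's breaking strength at 90:
Round 1 — N29 at 170 > 140; N3 at 170 > 140. N29, N3 snap.
  N29 sheds 170 kN: no online neighbours, lost.
  N3 sheds 170 kN to N13, N20, N24: 56 each (2 lost).
    N13: 20+56 = 76 ≤ 110
    N20: 10+56 = 66 ≤ 70
    N24: 60+56 = 116 > 90
Round 2 — N24 snaps.
  N24 sheds 116 kN to N13, N20: 58 each.
    N13: 76+58 = 134 > 110
    N20: 66+58 = 124 > 70
Round 3 — N13, N20 snap.
  N13 sheds 134 kN: no online neighbours, lost.
  N20 sheds 124 kN to N28: 124 each.
    N28: 60+124 = 184 > 90
Round 4 — N28 snaps.
  N28 sheds 184 kN: no online neighbours, lost.
No further breaks.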